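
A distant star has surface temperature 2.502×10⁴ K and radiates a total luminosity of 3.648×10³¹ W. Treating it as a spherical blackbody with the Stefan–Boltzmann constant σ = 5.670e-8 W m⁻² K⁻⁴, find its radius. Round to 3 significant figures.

L = 4πR²σT⁴ ⇒ R = √(L/(4πσT⁴)).
σT⁴ = 2.22194×10¹⁰ W/m², so R = √(3.648×10³¹/(4π×2.22194×10¹⁰)) = 1.14×10¹⁰ m.

R ≈ 1.14×10¹⁰ m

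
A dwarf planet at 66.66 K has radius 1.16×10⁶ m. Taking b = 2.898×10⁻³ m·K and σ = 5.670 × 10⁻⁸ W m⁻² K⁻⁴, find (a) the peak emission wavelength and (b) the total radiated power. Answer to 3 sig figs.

λ_max ≈ 43.5 μm; P ≈ 1.89×10¹³ W

(a) λ_max = b/T = 2.898×10⁻³/66.66 = 4.347×10⁻⁵ m = 43.5 μm.
Surface area A = 4πR² = 4π(1.16×10⁶ m)² = 1.69093×10¹³ m².
(b) P = σAT⁴ = 5.670×10⁻⁸×1.69093×10¹³×(66.66)⁴ = 1.89×10¹³ W.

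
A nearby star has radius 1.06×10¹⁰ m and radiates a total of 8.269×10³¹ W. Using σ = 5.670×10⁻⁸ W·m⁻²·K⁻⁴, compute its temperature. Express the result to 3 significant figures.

T ≈ 3.19×10⁴ K

Surface area A = 4πR² = 4π(1.06×10¹⁰ m)² = 1.41196×10²¹ m².
P = σAT⁴ ⇒ T = (P/(σA))^(1/4) = (8.269×10³¹/(5.670×10⁻⁸×1.41196×10²¹))^(1/4) = 3.19×10⁴ K.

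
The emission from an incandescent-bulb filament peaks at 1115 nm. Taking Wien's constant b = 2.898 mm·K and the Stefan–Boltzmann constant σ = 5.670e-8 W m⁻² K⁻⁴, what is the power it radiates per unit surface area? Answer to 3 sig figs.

Wien's law: T = b/λ_max = 2.898×10⁻³/1.115×10⁻⁶ = 2599.10 K.
Then I = σT⁴ = 5.670×10⁻⁸×(2599.10)⁴ = 2.59×10⁶ W/m².

I ≈ 2.59×10⁶ W/m²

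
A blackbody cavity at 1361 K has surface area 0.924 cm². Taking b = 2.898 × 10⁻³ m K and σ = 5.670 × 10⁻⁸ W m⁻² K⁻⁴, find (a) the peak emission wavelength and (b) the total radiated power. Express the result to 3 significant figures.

λ_max ≈ 2.13×10³ nm; P ≈ 18.0 W

(a) λ_max = b/T = 2.898×10⁻³/1361 = 2.129×10⁻⁶ m = 2.13×10³ nm.
Area A = 0.924 cm² = 9.24×10⁻⁵ m².
(b) P = σAT⁴ = 5.670×10⁻⁸×9.24×10⁻⁵×(1361)⁴ = 18.0 W.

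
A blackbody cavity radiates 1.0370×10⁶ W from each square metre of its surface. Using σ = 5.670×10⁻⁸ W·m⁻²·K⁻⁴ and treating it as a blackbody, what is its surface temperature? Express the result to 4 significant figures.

T ≈ 2068 K

I = σT⁴, so T = (I/σ)^(1/4) = (1.0370×10⁶/(5.670×10⁻⁸))^(1/4) = 2068 K.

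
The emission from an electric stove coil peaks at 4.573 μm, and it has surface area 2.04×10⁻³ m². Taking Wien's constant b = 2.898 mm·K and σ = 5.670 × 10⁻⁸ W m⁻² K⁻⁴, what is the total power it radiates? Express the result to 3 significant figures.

P ≈ 18.7 W

Wien's law: T = b/λ_max = 2.898×10⁻³/4.573×10⁻⁶ = 633.720 K.
Area A = 2.04×10⁻³ m².
Then P = σAT⁴ = 5.670×10⁻⁸×2.04×10⁻³×(633.720)⁴ = 18.7 W.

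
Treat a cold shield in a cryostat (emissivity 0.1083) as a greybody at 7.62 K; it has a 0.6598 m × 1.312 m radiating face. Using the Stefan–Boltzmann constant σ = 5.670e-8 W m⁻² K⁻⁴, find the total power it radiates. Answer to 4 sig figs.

P ≈ 1.792×10⁻⁵ W

Area A = 0.6598 × 1.312 = 0.865658 m².
P = εσAT⁴ = 0.1083 × 5.670×10⁻⁸ × 0.865658 × (7.62)⁴ = 1.792×10⁻⁵ W.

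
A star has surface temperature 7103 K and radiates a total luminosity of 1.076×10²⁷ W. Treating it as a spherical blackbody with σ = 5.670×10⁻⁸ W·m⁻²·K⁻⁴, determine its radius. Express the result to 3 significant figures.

L = 4πR²σT⁴ ⇒ R = √(L/(4πσT⁴)).
σT⁴ = 1.44328×10⁸ W/m², so R = √(1.076×10²⁷/(4π×1.44328×10⁸)) = 7.70×10⁸ m.

R ≈ 7.70×10⁸ m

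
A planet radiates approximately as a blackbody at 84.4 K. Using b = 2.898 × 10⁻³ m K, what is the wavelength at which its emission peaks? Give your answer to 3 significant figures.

λ_max ≈ 34.3 μm

Wien's displacement law: λ_max = b/T = (2.898×10⁻³ m·K)/(84.4 K) = 3.434×10⁻⁵ m.
That is 34.3 μm, in the infrared range.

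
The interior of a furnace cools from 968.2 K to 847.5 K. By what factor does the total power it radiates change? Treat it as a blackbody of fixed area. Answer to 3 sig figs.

P ∝ T⁴, so P₂/P₁ = (T₂/T₁)⁴ = (847.5/968.2)⁴ = (0.875336)⁴ = 0.587.

P₂/P₁ ≈ 0.587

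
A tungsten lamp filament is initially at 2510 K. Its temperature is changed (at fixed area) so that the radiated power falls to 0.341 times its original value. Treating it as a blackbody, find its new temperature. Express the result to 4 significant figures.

T₂ ≈ 1918 K

P ∝ T⁴, so T₂/T₁ = (P₂/P₁)^(1/4) = (0.341)^(1/4) = 0.764168.
T₂ = 2510 × 0.764168 = 1918 K.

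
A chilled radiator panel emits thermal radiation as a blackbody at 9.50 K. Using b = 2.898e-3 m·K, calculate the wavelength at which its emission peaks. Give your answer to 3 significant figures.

Wien's displacement law: λ_max = b/T = (2.898×10⁻³ m·K)/(9.50 K) = 3.051×10⁻⁴ m.
That is 0.305 mm, in the infrared range.

λ_max ≈ 0.305 mm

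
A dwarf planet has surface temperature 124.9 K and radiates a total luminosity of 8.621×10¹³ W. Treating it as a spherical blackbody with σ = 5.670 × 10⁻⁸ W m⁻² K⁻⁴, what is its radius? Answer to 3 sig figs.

R ≈ 7.05×10⁵ m

L = 4πR²σT⁴ ⇒ R = √(L/(4πσT⁴)).
σT⁴ = 13.7985 W/m², so R = √(8.621×10¹³/(4π×13.7985)) = 7.05×10⁵ m.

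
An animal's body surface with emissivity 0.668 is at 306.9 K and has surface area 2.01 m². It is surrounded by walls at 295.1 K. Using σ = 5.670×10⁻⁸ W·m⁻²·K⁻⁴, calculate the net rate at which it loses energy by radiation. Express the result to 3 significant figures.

Net loss ≈ 98.0 W

Area A = 2.01 m².
Net radiated power P_net = εσA(T⁴ − T₀⁴) = 0.668×5.670×10⁻⁸×2.01×(306.9⁴ − 295.1⁴).
T⁴ − T₀⁴ = 8.87131×10⁹ − 7.58362×10⁹ = 1.28769×10⁹ K⁴, so P_net = 98.0 W.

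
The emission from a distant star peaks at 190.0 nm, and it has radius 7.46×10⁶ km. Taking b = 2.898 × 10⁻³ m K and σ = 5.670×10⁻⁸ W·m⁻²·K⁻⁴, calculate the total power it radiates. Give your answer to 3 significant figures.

P ≈ 2.15×10³⁰ W

Wien's law: T = b/λ_max = 2.898×10⁻³/1.900×10⁻⁷ = 15252.6 K.
Surface area A = 4πR² = 4π(7.46×10⁹ m)² = 6.99339×10²⁰ m².
Then P = σAT⁴ = 5.670×10⁻⁸×6.99339×10²⁰×(15252.6)⁴ = 2.15×10³⁰ W.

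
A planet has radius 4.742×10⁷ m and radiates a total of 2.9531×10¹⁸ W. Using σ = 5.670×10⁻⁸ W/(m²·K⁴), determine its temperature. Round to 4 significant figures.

T ≈ 207.2 K

Surface area A = 4πR² = 4π(4.742×10⁷ m)² = 2.82574×10¹⁶ m².
P = σAT⁴ ⇒ T = (P/(σA))^(1/4) = (2.9531×10¹⁸/(5.670×10⁻⁸×2.82574×10¹⁶))^(1/4) = 207.2 K.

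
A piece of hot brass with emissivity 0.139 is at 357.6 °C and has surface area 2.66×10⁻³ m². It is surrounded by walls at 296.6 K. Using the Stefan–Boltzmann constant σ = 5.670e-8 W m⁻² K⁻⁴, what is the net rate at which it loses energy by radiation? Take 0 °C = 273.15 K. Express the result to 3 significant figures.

T = 357.6 °C + 273.15 = 630.75 K.
Area A = 2.66×10⁻³ m².
Net radiated power P_net = εσA(T⁴ − T₀⁴) = 0.139×5.670×10⁻⁸×2.66×10⁻³×(630.75⁴ − 296.6⁴).
T⁴ − T₀⁴ = 1.58281×10¹¹ − 7.73900×10⁹ = 1.50542×10¹¹ K⁴, so P_net = 3.16 W.

Net loss ≈ 3.16 W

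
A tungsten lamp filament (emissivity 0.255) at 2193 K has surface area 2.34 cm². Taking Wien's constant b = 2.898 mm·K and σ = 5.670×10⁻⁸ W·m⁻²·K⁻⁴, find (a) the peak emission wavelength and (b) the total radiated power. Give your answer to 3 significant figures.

(a) λ_max = b/T = 2.898×10⁻³/2193 = 1.321×10⁻⁶ m = 1.32×10³ nm.
Area A = 2.34 cm² = 2.34×10⁻⁴ m².
(b) P = εσAT⁴ = 0.255×5.670×10⁻⁸×2.34×10⁻⁴×(2193)⁴ = 78.3 W.

λ_max ≈ 1.32×10³ nm; P ≈ 78.3 W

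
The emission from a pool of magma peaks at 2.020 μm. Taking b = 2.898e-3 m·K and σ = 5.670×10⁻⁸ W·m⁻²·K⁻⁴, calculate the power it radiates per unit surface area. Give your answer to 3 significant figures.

Wien's law: T = b/λ_max = 2.898×10⁻³/2.020×10⁻⁶ = 1434.65 K.
Then I = σT⁴ = 5.670×10⁻⁸×(1434.65)⁴ = 2.40×10⁵ W/m².

I ≈ 2.40×10⁵ W/m²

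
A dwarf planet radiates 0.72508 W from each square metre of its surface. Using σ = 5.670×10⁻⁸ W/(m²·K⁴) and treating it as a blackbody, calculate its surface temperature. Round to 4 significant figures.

T ≈ 59.80 K

I = σT⁴, so T = (I/σ)^(1/4) = (0.72508/(5.670×10⁻⁸))^(1/4) = 59.80 K.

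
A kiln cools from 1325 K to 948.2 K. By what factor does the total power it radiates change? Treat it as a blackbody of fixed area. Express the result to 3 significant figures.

P₂/P₁ ≈ 0.262

P ∝ T⁴, so P₂/P₁ = (T₂/T₁)⁴ = (948.2/1325)⁴ = (0.715623)⁴ = 0.262.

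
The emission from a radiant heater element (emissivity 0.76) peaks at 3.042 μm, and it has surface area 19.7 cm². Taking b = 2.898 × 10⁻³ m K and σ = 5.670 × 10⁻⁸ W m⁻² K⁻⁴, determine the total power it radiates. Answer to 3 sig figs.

Wien's law: T = b/λ_max = 2.898×10⁻³/3.042×10⁻⁶ = 952.663 K.
Area A = 19.7 cm² = 1.97×10⁻³ m².
Then P = εσAT⁴ = 0.76×5.670×10⁻⁸×1.97×10⁻³×(952.663)⁴ = 69.9 W.

P ≈ 69.9 W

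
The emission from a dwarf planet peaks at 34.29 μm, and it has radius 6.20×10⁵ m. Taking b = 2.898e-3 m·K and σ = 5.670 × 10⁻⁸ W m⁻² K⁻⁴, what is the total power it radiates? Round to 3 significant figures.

Wien's law: T = b/λ_max = 2.898×10⁻³/3.429×10⁻⁵ = 84.5144 K.
Surface area A = 4πR² = 4π(6.20×10⁵ m)² = 4.83051×10¹² m².
Then P = σAT⁴ = 5.670×10⁻⁸×4.83051×10¹²×(84.5144)⁴ = 1.40×10¹³ W.

P ≈ 1.40×10¹³ W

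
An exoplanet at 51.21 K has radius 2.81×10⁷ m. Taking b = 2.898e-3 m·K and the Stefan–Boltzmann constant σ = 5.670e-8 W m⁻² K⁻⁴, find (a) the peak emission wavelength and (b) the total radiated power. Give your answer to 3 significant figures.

(a) λ_max = b/T = 2.898×10⁻³/51.21 = 5.659×10⁻⁵ m = 56.6 μm.
Surface area A = 4πR² = 4π(2.81×10⁷ m)² = 9.92253×10¹⁵ m².
(b) P = σAT⁴ = 5.670×10⁻⁸×9.92253×10¹⁵×(51.21)⁴ = 3.87×10¹⁵ W.

λ_max ≈ 56.6 μm; P ≈ 3.87×10¹⁵ W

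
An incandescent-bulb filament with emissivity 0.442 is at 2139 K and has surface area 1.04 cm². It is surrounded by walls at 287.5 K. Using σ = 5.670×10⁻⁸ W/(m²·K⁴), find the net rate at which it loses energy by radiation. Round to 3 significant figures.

Net loss ≈ 54.5 W

Area A = 1.04 cm² = 1.04×10⁻⁴ m².
Net radiated power P_net = εσA(T⁴ − T₀⁴) = 0.442×5.670×10⁻⁸×1.04×10⁻⁴×(2139⁴ − 287.5⁴).
T⁴ − T₀⁴ = 2.09336×10¹³ − 6.83206×10⁹ = 2.09268×10¹³ K⁴, so P_net = 54.5 W.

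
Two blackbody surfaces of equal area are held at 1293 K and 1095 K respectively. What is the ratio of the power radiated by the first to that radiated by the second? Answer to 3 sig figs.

With equal areas, P₁/P₂ = (T₁/T₂)⁴ = (1293/1095)⁴ = 1.94.

P₁/P₂ ≈ 1.94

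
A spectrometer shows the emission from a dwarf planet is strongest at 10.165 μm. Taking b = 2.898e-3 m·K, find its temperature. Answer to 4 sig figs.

Wien's law gives T = b/λ_max = (2.898×10⁻³ m·K)/(1.0165×10⁻⁵ m) = 285.1 K.

T ≈ 285.1 K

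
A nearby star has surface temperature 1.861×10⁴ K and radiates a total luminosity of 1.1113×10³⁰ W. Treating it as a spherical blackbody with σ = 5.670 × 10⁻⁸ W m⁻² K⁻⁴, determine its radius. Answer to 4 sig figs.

L = 4πR²σT⁴ ⇒ R = √(L/(4πσT⁴)).
σT⁴ = 6.80093×10⁹ W/m², so R = √(1.1113×10³⁰/(4π×6.80093×10⁹)) = 3.606×10⁹ m.

R ≈ 3.606×10⁹ m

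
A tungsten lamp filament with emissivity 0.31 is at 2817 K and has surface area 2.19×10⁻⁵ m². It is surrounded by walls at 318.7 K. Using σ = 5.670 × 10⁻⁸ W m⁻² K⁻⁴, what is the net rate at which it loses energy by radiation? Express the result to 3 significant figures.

Area A = 2.19×10⁻⁵ m².
Net radiated power P_net = εσA(T⁴ − T₀⁴) = 0.31×5.670×10⁻⁸×2.19×10⁻⁵×(2817⁴ − 318.7⁴).
T⁴ − T₀⁴ = 6.29720×10¹³ − 1.03164×10¹⁰ = 6.29617×10¹³ K⁴, so P_net = 24.2 W.

Net loss ≈ 24.2 W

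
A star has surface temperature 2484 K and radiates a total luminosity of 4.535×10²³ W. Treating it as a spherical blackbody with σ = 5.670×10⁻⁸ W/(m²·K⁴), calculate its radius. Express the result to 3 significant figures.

R ≈ 1.29×10⁸ m

L = 4πR²σT⁴ ⇒ R = √(L/(4πσT⁴)).
σT⁴ = 2.15869×10⁶ W/m², so R = √(4.535×10²³/(4π×2.15869×10⁶)) = 1.29×10⁸ m.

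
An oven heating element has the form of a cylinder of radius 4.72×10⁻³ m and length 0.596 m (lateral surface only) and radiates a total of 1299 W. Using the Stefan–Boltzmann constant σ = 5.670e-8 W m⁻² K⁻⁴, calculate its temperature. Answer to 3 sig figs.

Lateral area A = 2πrL = 2π×4.72×10⁻³×0.596 = 0.0176754 m².
P = σAT⁴ ⇒ T = (P/(σA))^(1/4) = (1299/(5.670×10⁻⁸×0.0176754))^(1/4) = 1.07×10³ K.

T ≈ 1.07×10³ K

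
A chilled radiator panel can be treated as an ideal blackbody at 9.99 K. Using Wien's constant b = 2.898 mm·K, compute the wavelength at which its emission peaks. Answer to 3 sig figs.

λ_max ≈ 2.90×10⁻⁴ m

Wien's displacement law: λ_max = b/T = (2.898×10⁻³ m·K)/(9.99 K) = 2.901×10⁻⁴ m.
That is 2.90×10⁻⁴ m, in the infrared range.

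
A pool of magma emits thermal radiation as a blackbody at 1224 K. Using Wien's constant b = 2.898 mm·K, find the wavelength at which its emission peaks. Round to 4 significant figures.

λ_max ≈ 2368 nm

Wien's displacement law: λ_max = b/T = (2.898×10⁻³ m·K)/(1224 K) = 2.3676×10⁻⁶ m.
That is 2368 nm, in the infrared range.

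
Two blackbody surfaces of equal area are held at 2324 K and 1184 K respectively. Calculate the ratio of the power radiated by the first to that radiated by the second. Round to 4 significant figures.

P₁/P₂ ≈ 14.84

With equal areas, P₁/P₂ = (T₁/T₂)⁴ = (2324/1184)⁴ = 14.84.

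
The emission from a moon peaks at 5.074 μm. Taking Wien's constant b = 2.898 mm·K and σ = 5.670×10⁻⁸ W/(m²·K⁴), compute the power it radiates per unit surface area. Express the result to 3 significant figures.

Wien's law: T = b/λ_max = 2.898×10⁻³/5.074×10⁻⁶ = 571.147 K.
Then I = σT⁴ = 5.670×10⁻⁸×(571.147)⁴ = 6.03×10³ W/m².

I ≈ 6.03×10³ W/m²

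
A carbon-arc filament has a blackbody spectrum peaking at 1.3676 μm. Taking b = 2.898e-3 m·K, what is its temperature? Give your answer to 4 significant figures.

T ≈ 2119 K

Wien's law gives T = b/λ_max = (2.898×10⁻³ m·K)/(1.3676×10⁻⁶ m) = 2119 K.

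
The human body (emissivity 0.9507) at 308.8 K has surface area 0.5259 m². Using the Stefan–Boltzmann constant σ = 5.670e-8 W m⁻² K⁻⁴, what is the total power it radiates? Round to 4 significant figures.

Area A = 0.5259 m².
P = εσAT⁴ = 0.9507 × 5.670×10⁻⁸ × 0.5259 × (308.8)⁴ = 257.8 W.

P ≈ 257.8 W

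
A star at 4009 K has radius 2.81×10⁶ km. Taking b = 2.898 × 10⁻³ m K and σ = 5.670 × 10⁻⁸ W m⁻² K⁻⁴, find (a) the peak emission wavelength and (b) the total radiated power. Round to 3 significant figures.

(a) λ_max = b/T = 2.898×10⁻³/4009 = 7.229×10⁻⁷ m = 723 nm.
Surface area A = 4πR² = 4π(2.81×10⁹ m)² = 9.92253×10¹⁹ m².
(b) P = σAT⁴ = 5.670×10⁻⁸×9.92253×10¹⁹×(4009)⁴ = 1.45×10²⁷ W.

λ_max ≈ 723 nm; P ≈ 1.45×10²⁷ W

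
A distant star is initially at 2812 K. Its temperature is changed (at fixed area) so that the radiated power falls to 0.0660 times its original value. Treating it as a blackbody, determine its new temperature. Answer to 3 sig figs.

T₂ ≈ 1.43×10³ K

P ∝ T⁴, so T₂/T₁ = (P₂/P₁)^(1/4) = (0.0660)^(1/4) = 0.506858.
T₂ = 2812 × 0.506858 = 1.43×10³ K.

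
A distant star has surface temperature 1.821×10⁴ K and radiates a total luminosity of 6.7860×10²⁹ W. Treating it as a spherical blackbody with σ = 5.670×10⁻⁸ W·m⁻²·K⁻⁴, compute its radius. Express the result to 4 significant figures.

L = 4πR²σT⁴ ⇒ R = √(L/(4πσT⁴)).
σT⁴ = 6.23480×10⁹ W/m², so R = √(6.7860×10²⁹/(4π×6.23480×10⁹)) = 2.943×10⁹ m.

R ≈ 2.943×10⁹ m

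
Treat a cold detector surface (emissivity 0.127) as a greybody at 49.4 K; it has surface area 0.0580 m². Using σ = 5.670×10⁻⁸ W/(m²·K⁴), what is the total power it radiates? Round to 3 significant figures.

P ≈ 2.49×10⁻³ W

Area A = 0.0580 m².
P = εσAT⁴ = 0.127 × 5.670×10⁻⁸ × 0.0580 × (49.4)⁴ = 2.49×10⁻³ W.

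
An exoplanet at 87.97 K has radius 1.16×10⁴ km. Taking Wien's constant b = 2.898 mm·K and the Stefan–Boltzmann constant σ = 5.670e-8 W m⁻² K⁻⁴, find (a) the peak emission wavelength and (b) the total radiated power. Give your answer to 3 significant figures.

λ_max ≈ 32.9 μm; P ≈ 5.74×10¹⁵ W

(a) λ_max = b/T = 2.898×10⁻³/87.97 = 3.294×10⁻⁵ m = 32.9 μm.
Surface area A = 4πR² = 4π(1.16×10⁷ m)² = 1.69093×10¹⁵ m².
(b) P = σAT⁴ = 5.670×10⁻⁸×1.69093×10¹⁵×(87.97)⁴ = 5.74×10¹⁵ W.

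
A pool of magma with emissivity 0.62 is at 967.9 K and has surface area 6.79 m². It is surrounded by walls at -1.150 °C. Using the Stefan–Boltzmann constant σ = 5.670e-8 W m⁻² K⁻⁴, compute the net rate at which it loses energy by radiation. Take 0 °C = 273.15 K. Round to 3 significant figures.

Net loss ≈ 2.08×10⁵ W

Surroundings: T = -1.150 °C + 273.15 = 272.000 K.
Area A = 6.79 m².
Net radiated power P_net = εσA(T⁴ − T₀⁴) = 0.62×5.670×10⁻⁸×6.79×(967.9⁴ − 272.000⁴).
T⁴ − T₀⁴ = 8.77651×10¹¹ − 5.47363×10⁹ = 8.72177×10¹¹ K⁴, so P_net = 2.08×10⁵ W.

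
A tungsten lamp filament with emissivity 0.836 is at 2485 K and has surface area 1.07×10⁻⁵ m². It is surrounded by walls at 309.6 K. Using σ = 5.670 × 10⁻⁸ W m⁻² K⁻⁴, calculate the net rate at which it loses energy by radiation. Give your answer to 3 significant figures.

Net loss ≈ 19.3 W

Area A = 1.07×10⁻⁵ m².
Net radiated power P_net = εσA(T⁴ − T₀⁴) = 0.836×5.670×10⁻⁸×1.07×10⁻⁵×(2485⁴ − 309.6⁴).
T⁴ − T₀⁴ = 3.81334×10¹³ − 9.18764×10⁹ = 3.81242×10¹³ K⁴, so P_net = 19.3 W.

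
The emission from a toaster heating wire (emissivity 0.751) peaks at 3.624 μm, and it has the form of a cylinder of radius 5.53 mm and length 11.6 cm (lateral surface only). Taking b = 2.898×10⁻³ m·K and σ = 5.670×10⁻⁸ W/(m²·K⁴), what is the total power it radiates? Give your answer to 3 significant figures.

Wien's law: T = b/λ_max = 2.898×10⁻³/3.624×10⁻⁶ = 799.669 K.
Lateral area A = 2πrL = 2π×5.53×10⁻³×0.116 = 4.03054×10⁻³ m².
Then P = εσAT⁴ = 0.751×5.670×10⁻⁸×4.03054×10⁻³×(799.669)⁴ = 70.2 W.

P ≈ 70.2 W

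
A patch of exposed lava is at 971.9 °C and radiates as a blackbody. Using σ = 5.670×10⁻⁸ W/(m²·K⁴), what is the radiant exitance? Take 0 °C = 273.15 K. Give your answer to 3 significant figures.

T = 971.9 °C + 273.15 = 1245.05 K.
Stefan–Boltzmann: I = σT⁴ = 5.670×10⁻⁸ × (1245.05)⁴ = 1.36×10⁵ W/m².

I ≈ 1.36×10⁵ W/m²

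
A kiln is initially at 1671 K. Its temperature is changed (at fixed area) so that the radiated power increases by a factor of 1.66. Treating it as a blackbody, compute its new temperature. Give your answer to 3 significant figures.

T₂ ≈ 1.90×10³ K

P ∝ T⁴, so T₂/T₁ = (P₂/P₁)^(1/4) = (1.66)^(1/4) = 1.13508.
T₂ = 1671 × 1.13508 = 1.90×10³ K.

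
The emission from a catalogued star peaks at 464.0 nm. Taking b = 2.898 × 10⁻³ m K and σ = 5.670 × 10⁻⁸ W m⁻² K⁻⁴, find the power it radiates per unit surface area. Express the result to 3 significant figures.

Wien's law: T = b/λ_max = 2.898×10⁻³/4.640×10⁻⁷ = 6245.69 K.
Then I = σT⁴ = 5.670×10⁻⁸×(6245.69)⁴ = 8.63×10⁷ W/m².

I ≈ 8.63×10⁷ W/m²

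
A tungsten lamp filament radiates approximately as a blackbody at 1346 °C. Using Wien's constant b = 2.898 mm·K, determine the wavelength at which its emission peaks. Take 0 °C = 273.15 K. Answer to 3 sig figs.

λ_max ≈ 1.79×10³ nm

T = 1346 °C + 273.15 = 1619.15 K.
Wien's displacement law: λ_max = b/T = (2.898×10⁻³ m·K)/(1619.15 K) = 1.790×10⁻⁶ m.
That is 1.79×10³ nm, in the infrared range.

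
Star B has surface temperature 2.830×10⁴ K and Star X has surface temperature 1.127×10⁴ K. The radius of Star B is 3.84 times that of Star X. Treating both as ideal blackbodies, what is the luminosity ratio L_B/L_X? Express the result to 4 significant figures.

L ∝ R²T⁴, so L_B/L_X = (R_B/R_X)²(T_B/T_X)⁴ = (3.84)² × (2.830×10⁴/1.127×10⁴)⁴ = 14.7456 × 39.7603 = 586.3.

L_B/L_X ≈ 586.3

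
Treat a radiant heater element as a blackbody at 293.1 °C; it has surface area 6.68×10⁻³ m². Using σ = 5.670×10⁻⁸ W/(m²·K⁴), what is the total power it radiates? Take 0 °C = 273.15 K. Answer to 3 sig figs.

P ≈ 38.9 W

T = 293.1 °C + 273.15 = 566.25 K.
Area A = 6.68×10⁻³ m².
P = σAT⁴ = 5.670×10⁻⁸ × 6.68×10⁻³ × (566.25)⁴ = 38.9 W.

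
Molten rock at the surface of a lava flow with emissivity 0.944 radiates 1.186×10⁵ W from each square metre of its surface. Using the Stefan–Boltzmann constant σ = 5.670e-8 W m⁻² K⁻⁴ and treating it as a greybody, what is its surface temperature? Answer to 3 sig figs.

I = εσT⁴, so T = (I/εσ)^(1/4) = (1.186×10⁵/(0.944×5.670×10⁻⁸))^(1/4) = 1.22×10³ K.

T ≈ 1.22×10³ K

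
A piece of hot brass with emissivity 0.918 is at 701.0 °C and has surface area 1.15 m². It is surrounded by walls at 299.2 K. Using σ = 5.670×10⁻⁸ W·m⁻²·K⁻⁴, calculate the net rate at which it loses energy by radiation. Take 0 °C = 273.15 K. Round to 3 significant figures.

Net loss ≈ 5.34×10⁴ W

T = 701.0 °C + 273.15 = 974.15 K.
Area A = 1.15 m².
Net radiated power P_net = εσA(T⁴ − T₀⁴) = 0.918×5.670×10⁻⁸×1.15×(974.15⁴ − 299.2⁴).
T⁴ − T₀⁴ = 9.00541×10¹¹ − 8.01394×10⁹ = 8.92527×10¹¹ K⁴, so P_net = 5.34×10⁴ W.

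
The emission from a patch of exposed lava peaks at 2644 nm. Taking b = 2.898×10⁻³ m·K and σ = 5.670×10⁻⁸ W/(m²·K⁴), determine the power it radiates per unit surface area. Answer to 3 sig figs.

Wien's law: T = b/λ_max = 2.898×10⁻³/2.644×10⁻⁶ = 1096.07 K.
Then I = σT⁴ = 5.670×10⁻⁸×(1096.07)⁴ = 8.18×10⁴ W/m².

I ≈ 8.18×10⁴ W/m²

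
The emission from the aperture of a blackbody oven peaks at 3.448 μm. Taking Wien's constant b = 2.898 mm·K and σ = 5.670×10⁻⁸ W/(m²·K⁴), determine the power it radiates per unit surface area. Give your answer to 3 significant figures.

Wien's law: T = b/λ_max = 2.898×10⁻³/3.448×10⁻⁶ = 840.487 K.
Then I = σT⁴ = 5.670×10⁻⁸×(840.487)⁴ = 2.83×10⁴ W/m².

I ≈ 2.83×10⁴ W/m²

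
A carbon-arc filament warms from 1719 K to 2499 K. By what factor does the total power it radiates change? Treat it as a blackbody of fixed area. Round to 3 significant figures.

P₂/P₁ ≈ 4.47

P ∝ T⁴, so P₂/P₁ = (T₂/T₁)⁴ = (2499/1719)⁴ = (1.45375)⁴ = 4.47.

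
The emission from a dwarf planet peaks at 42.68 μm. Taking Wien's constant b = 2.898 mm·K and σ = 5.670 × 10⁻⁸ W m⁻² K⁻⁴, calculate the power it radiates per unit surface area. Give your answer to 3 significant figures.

Wien's law: T = b/λ_max = 2.898×10⁻³/4.268×10⁻⁵ = 67.9007 K.
Then I = σT⁴ = 5.670×10⁻⁸×(67.9007)⁴ = 1.21 W/m².

I ≈ 1.21 W/m²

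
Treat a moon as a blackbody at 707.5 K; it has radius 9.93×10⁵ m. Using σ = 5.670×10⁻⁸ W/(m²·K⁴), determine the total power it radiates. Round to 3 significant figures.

P ≈ 1.76×10¹⁷ W

Surface area A = 4πR² = 4π(9.93×10⁵ m)² = 1.23911×10¹³ m².
P = σAT⁴ = 5.670×10⁻⁸ × 1.23911×10¹³ × (707.5)⁴ = 1.76×10¹⁷ W.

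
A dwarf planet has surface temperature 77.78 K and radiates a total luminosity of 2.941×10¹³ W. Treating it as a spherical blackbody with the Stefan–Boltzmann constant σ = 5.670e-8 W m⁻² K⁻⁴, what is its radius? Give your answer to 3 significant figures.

L = 4πR²σT⁴ ⇒ R = √(L/(4πσT⁴)).
σT⁴ = 2.07518 W/m², so R = √(2.941×10¹³/(4π×2.07518)) = 1.06×10⁶ m.

R ≈ 1.06×10⁶ m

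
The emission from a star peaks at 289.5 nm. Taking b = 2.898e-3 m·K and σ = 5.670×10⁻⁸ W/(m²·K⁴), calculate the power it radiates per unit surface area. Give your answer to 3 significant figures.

I ≈ 5.69×10⁸ W/m²

Wien's law: T = b/λ_max = 2.898×10⁻³/2.895×10⁻⁷ = 10010.4 K.
Then I = σT⁴ = 5.670×10⁻⁸×(10010.4)⁴ = 5.69×10⁸ W/m².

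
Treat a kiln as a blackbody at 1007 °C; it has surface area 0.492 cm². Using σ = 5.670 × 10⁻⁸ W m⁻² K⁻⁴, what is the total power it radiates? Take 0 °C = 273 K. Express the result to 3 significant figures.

T = 1007 °C + 273 = 1280 K.
Area A = 0.492 cm² = 4.92×10⁻⁵ m².
P = σAT⁴ = 5.670×10⁻⁸ × 4.92×10⁻⁵ × (1280)⁴ = 7.49 W.

P ≈ 7.49 W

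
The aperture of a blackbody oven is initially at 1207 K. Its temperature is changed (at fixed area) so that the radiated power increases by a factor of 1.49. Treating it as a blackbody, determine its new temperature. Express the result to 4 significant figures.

P ∝ T⁴, so T₂/T₁ = (P₂/P₁)^(1/4) = (1.49)^(1/4) = 1.10483.
T₂ = 1207 × 1.10483 = 1334 K.

T₂ ≈ 1334 K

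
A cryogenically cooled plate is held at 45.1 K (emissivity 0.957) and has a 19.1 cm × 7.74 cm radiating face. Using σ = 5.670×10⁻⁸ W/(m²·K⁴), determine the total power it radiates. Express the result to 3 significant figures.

P ≈ 3.32×10⁻³ W

Area A = 0.191 × 0.0774 = 0.0147834 m².
P = εσAT⁴ = 0.957 × 5.670×10⁻⁸ × 0.0147834 × (45.1)⁴ = 3.32×10⁻³ W.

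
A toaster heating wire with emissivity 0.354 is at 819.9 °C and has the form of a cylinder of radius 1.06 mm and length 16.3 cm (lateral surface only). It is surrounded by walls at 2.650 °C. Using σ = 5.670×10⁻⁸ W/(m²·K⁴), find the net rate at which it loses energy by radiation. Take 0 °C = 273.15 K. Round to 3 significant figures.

Net loss ≈ 31.0 W

T = 819.9 °C + 273.15 = 1093.05 K.
Surroundings: T = 2.650 °C + 273.15 = 275.800 K.
Lateral area A = 2πrL = 2π×1.06×10⁻³×0.163 = 1.08561×10⁻³ m².
Net radiated power P_net = εσA(T⁴ − T₀⁴) = 0.354×5.670×10⁻⁸×1.08561×10⁻³×(1093.05⁴ − 275.800⁴).
T⁴ − T₀⁴ = 1.42745×10¹² − 5.78598×10⁹ = 1.42166×10¹² K⁴, so P_net = 31.0 W.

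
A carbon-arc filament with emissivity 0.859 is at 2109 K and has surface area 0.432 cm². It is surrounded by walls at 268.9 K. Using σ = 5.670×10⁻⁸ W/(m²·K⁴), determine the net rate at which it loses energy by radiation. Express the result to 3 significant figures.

Area A = 0.432 cm² = 4.32×10⁻⁵ m².
Net radiated power P_net = εσA(T⁴ − T₀⁴) = 0.859×5.670×10⁻⁸×4.32×10⁻⁵×(2109⁴ − 268.9⁴).
T⁴ − T₀⁴ = 1.97836×10¹³ − 5.22833×10⁹ = 1.97784×10¹³ K⁴, so P_net = 41.6 W.

Net loss ≈ 41.6 W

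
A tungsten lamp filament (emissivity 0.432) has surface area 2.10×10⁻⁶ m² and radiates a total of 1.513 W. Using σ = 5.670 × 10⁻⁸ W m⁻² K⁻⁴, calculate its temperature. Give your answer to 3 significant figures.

Area A = 2.10×10⁻⁶ m².
P = εσAT⁴ ⇒ T = (P/(εσA))^(1/4) = (1.513/(0.432×5.670×10⁻⁸×2.10×10⁻⁶))^(1/4) = 2.33×10³ K.

T ≈ 2.33×10³ K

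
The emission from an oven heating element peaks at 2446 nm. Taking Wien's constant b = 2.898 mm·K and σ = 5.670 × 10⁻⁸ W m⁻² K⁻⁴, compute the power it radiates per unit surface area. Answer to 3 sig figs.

I ≈ 1.12×10⁵ W/m²

Wien's law: T = b/λ_max = 2.898×10⁻³/2.446×10⁻⁶ = 1184.79 K.
Then I = σT⁴ = 5.670×10⁻⁸×(1184.79)⁴ = 1.12×10⁵ W/m².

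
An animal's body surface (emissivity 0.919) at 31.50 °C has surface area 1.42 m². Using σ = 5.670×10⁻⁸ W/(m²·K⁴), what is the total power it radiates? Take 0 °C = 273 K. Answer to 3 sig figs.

T = 31.50 °C + 273 = 304.50 K.
Area A = 1.42 m².
P = εσAT⁴ = 0.919 × 5.670×10⁻⁸ × 1.42 × (304.50)⁴ = 636 W.

P ≈ 636 W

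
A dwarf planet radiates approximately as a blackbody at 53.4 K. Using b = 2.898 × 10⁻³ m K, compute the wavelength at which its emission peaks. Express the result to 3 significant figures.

Wien's displacement law: λ_max = b/T = (2.898×10⁻³ m·K)/(53.4 K) = 5.427×10⁻⁵ m.
That is 54.3 μm, in the infrared range.

λ_max ≈ 54.3 μm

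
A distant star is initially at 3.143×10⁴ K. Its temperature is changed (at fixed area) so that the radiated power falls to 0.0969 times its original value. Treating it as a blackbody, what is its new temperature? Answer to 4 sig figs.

T₂ ≈ 1.754×10⁴ K

P ∝ T⁴, so T₂/T₁ = (P₂/P₁)^(1/4) = (0.0969)^(1/4) = 0.557932.
T₂ = 3.143×10⁴ × 0.557932 = 1.754×10⁴ K.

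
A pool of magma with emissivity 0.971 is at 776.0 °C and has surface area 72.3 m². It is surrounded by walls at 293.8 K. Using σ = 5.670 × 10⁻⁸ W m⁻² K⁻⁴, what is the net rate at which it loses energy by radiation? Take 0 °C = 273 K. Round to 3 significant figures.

T = 776.0 °C + 273 = 1049.0 K.
Area A = 72.3 m².
Net radiated power P_net = εσA(T⁴ − T₀⁴) = 0.971×5.670×10⁻⁸×72.3×(1049.0⁴ − 293.8⁴).
T⁴ − T₀⁴ = 1.21088×10¹² − 7.45087×10⁹ = 1.20343×10¹² K⁴, so P_net = 4.79×10⁶ W.

Net loss ≈ 4.79×10⁶ W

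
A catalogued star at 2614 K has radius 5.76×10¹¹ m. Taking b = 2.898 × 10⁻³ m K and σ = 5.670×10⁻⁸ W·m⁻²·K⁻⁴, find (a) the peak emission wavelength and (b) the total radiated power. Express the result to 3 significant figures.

(a) λ_max = b/T = 2.898×10⁻³/2614 = 1.109×10⁻⁶ m = 1.11×10³ nm.
Surface area A = 4πR² = 4π(5.76×10¹¹ m)² = 4.16922×10²⁴ m².
(b) P = σAT⁴ = 5.670×10⁻⁸×4.16922×10²⁴×(2614)⁴ = 1.10×10³¹ W.

λ_max ≈ 1.11×10³ nm; P ≈ 1.10×10³¹ W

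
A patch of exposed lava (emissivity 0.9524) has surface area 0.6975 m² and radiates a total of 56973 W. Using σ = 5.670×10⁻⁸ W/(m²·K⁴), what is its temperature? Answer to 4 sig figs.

Area A = 0.6975 m².
P = εσAT⁴ ⇒ T = (P/(εσA))^(1/4) = (56973/(0.9524×5.670×10⁻⁸×0.6975))^(1/4) = 1109 K.

T ≈ 1109 K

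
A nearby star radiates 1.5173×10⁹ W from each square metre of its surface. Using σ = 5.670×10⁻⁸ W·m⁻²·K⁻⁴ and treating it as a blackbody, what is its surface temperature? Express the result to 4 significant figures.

T ≈ 1.279×10⁴ K

I = σT⁴, so T = (I/σ)^(1/4) = (1.5173×10⁹/(5.670×10⁻⁸))^(1/4) = 1.279×10⁴ K.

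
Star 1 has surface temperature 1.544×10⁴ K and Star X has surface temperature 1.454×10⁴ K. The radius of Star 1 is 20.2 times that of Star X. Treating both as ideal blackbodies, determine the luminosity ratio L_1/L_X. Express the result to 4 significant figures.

L ∝ R²T⁴, so L_1/L_X = (R_1/R_X)²(T_1/T_X)⁴ = (20.2)² × (1.544×10⁴/1.454×10⁴)⁴ = 408.04 × 1.27154 = 518.8.

L_1/L_X ≈ 518.8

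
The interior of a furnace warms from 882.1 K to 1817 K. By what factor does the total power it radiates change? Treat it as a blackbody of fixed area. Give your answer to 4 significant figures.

P ∝ T⁴, so P₂/P₁ = (T₂/T₁)⁴ = (1817/882.1)⁴ = (2.05986)⁴ = 18.00.

P₂/P₁ ≈ 18.00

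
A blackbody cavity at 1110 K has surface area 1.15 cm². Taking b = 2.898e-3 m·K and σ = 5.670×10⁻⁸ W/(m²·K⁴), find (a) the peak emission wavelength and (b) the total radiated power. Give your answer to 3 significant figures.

(a) λ_max = b/T = 2.898×10⁻³/1110 = 2.611×10⁻⁶ m = 2.61×10³ nm.
Area A = 1.15 cm² = 1.15×10⁻⁴ m².
(b) P = σAT⁴ = 5.670×10⁻⁸×1.15×10⁻⁴×(1110)⁴ = 9.90 W.

λ_max ≈ 2.61×10³ nm; P ≈ 9.90 W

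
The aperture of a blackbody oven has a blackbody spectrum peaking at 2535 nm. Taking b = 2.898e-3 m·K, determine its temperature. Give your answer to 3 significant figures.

T ≈ 1.14×10³ K

Wien's law gives T = b/λ_max = (2.898×10⁻³ m·K)/(2.535×10⁻⁶ m) = 1.14×10³ K.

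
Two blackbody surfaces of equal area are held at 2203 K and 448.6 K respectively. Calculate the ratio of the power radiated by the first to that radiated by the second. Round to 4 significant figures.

P₁/P₂ ≈ 581.6

With equal areas, P₁/P₂ = (T₁/T₂)⁴ = (2203/448.6)⁴ = 581.6.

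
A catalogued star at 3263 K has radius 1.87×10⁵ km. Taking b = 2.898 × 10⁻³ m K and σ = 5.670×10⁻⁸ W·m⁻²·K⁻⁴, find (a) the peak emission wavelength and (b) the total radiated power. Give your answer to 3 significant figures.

(a) λ_max = b/T = 2.898×10⁻³/3263 = 8.881×10⁻⁷ m = 0.888 μm.
Surface area A = 4πR² = 4π(1.87×10⁸ m)² = 4.39433×10¹⁷ m².
(b) P = σAT⁴ = 5.670×10⁻⁸×4.39433×10¹⁷×(3263)⁴ = 2.82×10²⁴ W.

λ_max ≈ 0.888 μm; P ≈ 2.82×10²⁴ W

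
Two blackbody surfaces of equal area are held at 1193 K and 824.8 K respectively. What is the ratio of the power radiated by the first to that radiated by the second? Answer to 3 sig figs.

With equal areas, P₁/P₂ = (T₁/T₂)⁴ = (1193/824.8)⁴ = 4.38.

P₁/P₂ ≈ 4.38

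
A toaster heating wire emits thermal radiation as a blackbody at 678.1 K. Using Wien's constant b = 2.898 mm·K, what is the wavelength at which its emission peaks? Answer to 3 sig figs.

Wien's displacement law: λ_max = b/T = (2.898×10⁻³ m·K)/(678.1 K) = 4.274×10⁻⁶ m.
That is 4.27 μm, in the infrared range.

λ_max ≈ 4.27 μm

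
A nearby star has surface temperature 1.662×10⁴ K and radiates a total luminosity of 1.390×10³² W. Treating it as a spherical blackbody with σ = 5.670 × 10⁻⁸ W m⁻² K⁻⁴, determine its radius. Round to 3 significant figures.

L = 4πR²σT⁴ ⇒ R = √(L/(4πσT⁴)).
σT⁴ = 4.32621×10⁹ W/m², so R = √(1.390×10³²/(4π×4.32621×10⁹)) = 5.06×10¹⁰ m.

R ≈ 5.06×10¹⁰ m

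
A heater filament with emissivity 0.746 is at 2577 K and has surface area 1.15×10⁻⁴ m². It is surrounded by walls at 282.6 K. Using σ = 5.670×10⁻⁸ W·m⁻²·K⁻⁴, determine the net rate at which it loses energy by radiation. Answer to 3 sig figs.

Net loss ≈ 214 W

Area A = 1.15×10⁻⁴ m².
Net radiated power P_net = εσA(T⁴ − T₀⁴) = 0.746×5.670×10⁻⁸×1.15×10⁻⁴×(2577⁴ − 282.6⁴).
T⁴ − T₀⁴ = 4.41019×10¹³ − 6.37806×10⁹ = 4.40955×10¹³ K⁴, so P_net = 214 W.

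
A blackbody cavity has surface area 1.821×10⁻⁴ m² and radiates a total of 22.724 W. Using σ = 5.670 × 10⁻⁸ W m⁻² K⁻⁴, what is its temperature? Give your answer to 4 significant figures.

Area A = 1.821×10⁻⁴ m².
P = σAT⁴ ⇒ T = (P/(σA))^(1/4) = (22.724/(5.670×10⁻⁸×1.821×10⁻⁴))^(1/4) = 1218 K.

T ≈ 1218 K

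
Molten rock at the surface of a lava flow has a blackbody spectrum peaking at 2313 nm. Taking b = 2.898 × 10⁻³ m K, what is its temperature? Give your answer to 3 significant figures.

Wien's law gives T = b/λ_max = (2.898×10⁻³ m·K)/(2.313×10⁻⁶ m) = 1.25×10³ K.

T ≈ 1.25×10³ K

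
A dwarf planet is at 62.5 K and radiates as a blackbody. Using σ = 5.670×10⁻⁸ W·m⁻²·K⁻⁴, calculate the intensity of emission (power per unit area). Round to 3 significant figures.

Stefan–Boltzmann: I = σT⁴ = 5.670×10⁻⁸ × (62.5)⁴ = 0.865 W/m².

I ≈ 0.865 W/m²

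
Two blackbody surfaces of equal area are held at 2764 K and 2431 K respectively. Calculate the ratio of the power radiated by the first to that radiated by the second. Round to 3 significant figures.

With equal areas, P₁/P₂ = (T₁/T₂)⁴ = (2764/2431)⁴ = 1.67.

P₁/P₂ ≈ 1.67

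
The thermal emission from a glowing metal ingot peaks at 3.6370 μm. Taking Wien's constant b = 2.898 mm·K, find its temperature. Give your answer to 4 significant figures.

Wien's law gives T = b/λ_max = (2.898×10⁻³ m·K)/(3.6370×10⁻⁶ m) = 796.8 K.

T ≈ 796.8 K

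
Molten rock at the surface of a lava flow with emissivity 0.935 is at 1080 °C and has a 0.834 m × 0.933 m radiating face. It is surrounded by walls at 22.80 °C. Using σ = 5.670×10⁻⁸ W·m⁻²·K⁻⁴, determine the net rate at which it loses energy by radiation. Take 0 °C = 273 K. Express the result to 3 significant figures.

T = 1080 °C + 273 = 1353 K.
Surroundings: T = 22.80 °C + 273 = 295.80 K.
Area A = 0.834 × 0.933 = 0.778122 m².
Net radiated power P_net = εσA(T⁴ − T₀⁴) = 0.935×5.670×10⁻⁸×0.778122×(1353⁴ − 295.80⁴).
T⁴ − T₀⁴ = 3.35113×10¹² − 7.65584×10⁹ = 3.34347×10¹² K⁴, so P_net = 1.38×10⁵ W.

Net loss ≈ 1.38×10⁵ W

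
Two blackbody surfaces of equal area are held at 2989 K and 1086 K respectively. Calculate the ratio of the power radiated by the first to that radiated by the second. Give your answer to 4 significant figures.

P₁/P₂ ≈ 57.38

With equal areas, P₁/P₂ = (T₁/T₂)⁴ = (2989/1086)⁴ = 57.38.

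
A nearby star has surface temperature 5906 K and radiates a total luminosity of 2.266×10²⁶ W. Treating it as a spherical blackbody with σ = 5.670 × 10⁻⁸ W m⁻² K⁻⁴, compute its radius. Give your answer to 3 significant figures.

L = 4πR²σT⁴ ⇒ R = √(L/(4πσT⁴)).
σT⁴ = 6.89853×10⁷ W/m², so R = √(2.266×10²⁶/(4π×6.89853×10⁷)) = 5.11×10⁸ m.

R ≈ 5.11×10⁸ m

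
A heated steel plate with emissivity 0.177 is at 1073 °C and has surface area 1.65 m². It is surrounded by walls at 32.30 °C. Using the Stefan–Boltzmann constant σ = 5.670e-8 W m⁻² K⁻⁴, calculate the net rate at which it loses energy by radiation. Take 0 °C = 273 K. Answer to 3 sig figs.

T = 1073 °C + 273 = 1346 K.
Surroundings: T = 32.30 °C + 273 = 305.30 K.
Area A = 1.65 m².
Net radiated power P_net = εσA(T⁴ − T₀⁴) = 0.177×5.670×10⁻⁸×1.65×(1346⁴ − 305.30⁴).
T⁴ − T₀⁴ = 3.28231×10¹² − 8.68775×10⁹ = 3.27362×10¹² K⁴, so P_net = 5.42×10⁴ W.

Net loss ≈ 5.42×10⁴ W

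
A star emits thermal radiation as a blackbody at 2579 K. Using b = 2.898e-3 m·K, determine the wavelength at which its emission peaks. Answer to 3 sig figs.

Wien's displacement law: λ_max = b/T = (2.898×10⁻³ m·K)/(2579 K) = 1.124×10⁻⁶ m.
That is 1.12×10³ nm, in the infrared range.

λ_max ≈ 1.12×10³ nm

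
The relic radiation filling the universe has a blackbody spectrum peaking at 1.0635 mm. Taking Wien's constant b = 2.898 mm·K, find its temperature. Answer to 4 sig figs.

Wien's law gives T = b/λ_max = (2.898×10⁻³ m·K)/(1.0635×10⁻³ m) = 2.725 K.

T ≈ 2.725 K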